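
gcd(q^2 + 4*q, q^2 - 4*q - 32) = q + 4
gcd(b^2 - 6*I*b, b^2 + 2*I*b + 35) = 1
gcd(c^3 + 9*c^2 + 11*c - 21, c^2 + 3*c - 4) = c - 1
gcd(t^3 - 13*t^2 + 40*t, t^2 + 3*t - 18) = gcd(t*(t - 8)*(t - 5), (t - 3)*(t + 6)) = 1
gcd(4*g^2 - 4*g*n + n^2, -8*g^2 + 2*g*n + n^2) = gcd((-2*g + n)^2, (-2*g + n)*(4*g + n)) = 2*g - n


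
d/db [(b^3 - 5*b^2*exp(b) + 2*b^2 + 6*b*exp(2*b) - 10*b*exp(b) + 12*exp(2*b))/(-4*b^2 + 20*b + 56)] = (5*b^2*exp(b) - b^2 - 12*b*exp(2*b) - 35*b*exp(b) + 14*b + 90*exp(2*b) - 35*exp(b))/(4*(b^2 - 14*b + 49))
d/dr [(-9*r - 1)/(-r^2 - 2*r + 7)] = (9*r^2 + 18*r - 2*(r + 1)*(9*r + 1) - 63)/(r^2 + 2*r - 7)^2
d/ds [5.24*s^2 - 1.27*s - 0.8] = 10.48*s - 1.27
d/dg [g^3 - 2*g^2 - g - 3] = 3*g^2 - 4*g - 1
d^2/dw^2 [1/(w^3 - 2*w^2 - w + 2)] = 2*((2 - 3*w)*(w^3 - 2*w^2 - w + 2) + (-3*w^2 + 4*w + 1)^2)/(w^3 - 2*w^2 - w + 2)^3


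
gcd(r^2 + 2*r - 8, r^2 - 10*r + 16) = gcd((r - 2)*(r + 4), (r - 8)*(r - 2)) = r - 2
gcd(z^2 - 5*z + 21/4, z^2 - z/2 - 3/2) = z - 3/2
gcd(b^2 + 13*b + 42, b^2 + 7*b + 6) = b + 6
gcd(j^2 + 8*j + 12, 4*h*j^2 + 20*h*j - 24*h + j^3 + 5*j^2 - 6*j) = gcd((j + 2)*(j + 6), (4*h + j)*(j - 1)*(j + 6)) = j + 6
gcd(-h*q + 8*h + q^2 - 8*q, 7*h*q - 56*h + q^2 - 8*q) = q - 8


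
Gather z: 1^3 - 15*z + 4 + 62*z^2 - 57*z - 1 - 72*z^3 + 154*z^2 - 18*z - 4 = -72*z^3 + 216*z^2 - 90*z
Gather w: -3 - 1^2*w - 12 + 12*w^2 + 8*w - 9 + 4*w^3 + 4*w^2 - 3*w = 4*w^3 + 16*w^2 + 4*w - 24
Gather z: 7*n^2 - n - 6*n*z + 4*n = 7*n^2 - 6*n*z + 3*n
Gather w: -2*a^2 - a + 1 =-2*a^2 - a + 1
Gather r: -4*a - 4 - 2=-4*a - 6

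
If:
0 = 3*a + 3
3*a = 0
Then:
No Solution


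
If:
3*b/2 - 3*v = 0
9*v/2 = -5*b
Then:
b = 0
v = 0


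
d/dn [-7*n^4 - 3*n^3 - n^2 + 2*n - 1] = -28*n^3 - 9*n^2 - 2*n + 2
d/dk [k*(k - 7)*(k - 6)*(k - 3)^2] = 5*k^4 - 76*k^3 + 387*k^2 - 738*k + 378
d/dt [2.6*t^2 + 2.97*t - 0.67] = 5.2*t + 2.97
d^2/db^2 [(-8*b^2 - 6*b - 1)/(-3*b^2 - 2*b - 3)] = 2*(6*b^3 - 189*b^2 - 144*b + 31)/(27*b^6 + 54*b^5 + 117*b^4 + 116*b^3 + 117*b^2 + 54*b + 27)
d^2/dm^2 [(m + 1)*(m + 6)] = 2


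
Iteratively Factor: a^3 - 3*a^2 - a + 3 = (a - 3)*(a^2 - 1) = (a - 3)*(a + 1)*(a - 1)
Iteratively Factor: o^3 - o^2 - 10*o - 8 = (o + 1)*(o^2 - 2*o - 8) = (o - 4)*(o + 1)*(o + 2)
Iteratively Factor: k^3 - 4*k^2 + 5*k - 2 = (k - 1)*(k^2 - 3*k + 2) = (k - 1)^2*(k - 2)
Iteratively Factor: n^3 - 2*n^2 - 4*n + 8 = (n - 2)*(n^2 - 4) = (n - 2)*(n + 2)*(n - 2)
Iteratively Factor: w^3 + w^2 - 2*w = (w)*(w^2 + w - 2) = w*(w + 2)*(w - 1)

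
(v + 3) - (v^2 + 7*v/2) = -v^2 - 5*v/2 + 3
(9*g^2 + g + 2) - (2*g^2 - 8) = 7*g^2 + g + 10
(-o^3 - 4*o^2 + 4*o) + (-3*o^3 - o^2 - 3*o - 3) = -4*o^3 - 5*o^2 + o - 3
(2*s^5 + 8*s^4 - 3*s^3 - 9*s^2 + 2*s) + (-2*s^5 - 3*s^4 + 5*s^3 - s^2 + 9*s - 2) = 5*s^4 + 2*s^3 - 10*s^2 + 11*s - 2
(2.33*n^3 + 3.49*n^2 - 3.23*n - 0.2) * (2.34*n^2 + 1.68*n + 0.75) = 5.4522*n^5 + 12.081*n^4 + 0.0525000000000011*n^3 - 3.2769*n^2 - 2.7585*n - 0.15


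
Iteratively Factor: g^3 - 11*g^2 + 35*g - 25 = (g - 1)*(g^2 - 10*g + 25) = (g - 5)*(g - 1)*(g - 5)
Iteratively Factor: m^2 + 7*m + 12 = (m + 4)*(m + 3)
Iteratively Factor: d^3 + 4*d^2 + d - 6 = (d - 1)*(d^2 + 5*d + 6) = (d - 1)*(d + 3)*(d + 2)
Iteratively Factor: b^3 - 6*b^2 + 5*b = (b - 5)*(b^2 - b) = (b - 5)*(b - 1)*(b)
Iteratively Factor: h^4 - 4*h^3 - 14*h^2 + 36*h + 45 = (h - 3)*(h^3 - h^2 - 17*h - 15) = (h - 3)*(h + 3)*(h^2 - 4*h - 5) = (h - 5)*(h - 3)*(h + 3)*(h + 1)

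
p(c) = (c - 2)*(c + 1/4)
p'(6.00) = 10.25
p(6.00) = 25.00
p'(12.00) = 22.25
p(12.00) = 122.50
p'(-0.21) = -2.17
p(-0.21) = -0.09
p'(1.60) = 1.45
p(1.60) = -0.74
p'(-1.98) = -5.71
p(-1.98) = 6.89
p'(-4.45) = -10.65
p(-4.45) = 27.09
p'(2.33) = 2.91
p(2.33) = 0.85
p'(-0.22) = -2.19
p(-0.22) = -0.07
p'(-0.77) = -3.29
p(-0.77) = 1.44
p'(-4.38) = -10.51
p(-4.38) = 26.35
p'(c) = 2*c - 7/4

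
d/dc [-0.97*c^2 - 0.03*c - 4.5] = -1.94*c - 0.03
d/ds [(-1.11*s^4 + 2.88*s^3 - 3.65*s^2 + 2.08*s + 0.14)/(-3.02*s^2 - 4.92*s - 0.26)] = (6.7044*s^5 + 7.686*s^4 - 27.1848*s^3 + 21.9932*s^2 + 2.7436*s + 0.148)/(9.1204*s^4 + 29.7168*s^3 + 25.7768*s^2 + 2.5584*s + 0.0676)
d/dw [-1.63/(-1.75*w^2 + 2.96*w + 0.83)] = (4.8248 - 5.705*w)/(-1.75*w^2 + 2.96*w + 0.83)^2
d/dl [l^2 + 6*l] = 2*l + 6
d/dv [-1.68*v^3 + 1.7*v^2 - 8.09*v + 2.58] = -5.04*v^2 + 3.4*v - 8.09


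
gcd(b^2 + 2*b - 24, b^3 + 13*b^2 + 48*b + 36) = b + 6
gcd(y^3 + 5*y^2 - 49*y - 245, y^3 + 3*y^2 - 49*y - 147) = y^2 - 49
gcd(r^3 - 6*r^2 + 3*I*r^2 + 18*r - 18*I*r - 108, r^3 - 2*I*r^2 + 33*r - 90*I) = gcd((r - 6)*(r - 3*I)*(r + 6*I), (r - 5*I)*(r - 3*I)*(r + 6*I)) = r^2 + 3*I*r + 18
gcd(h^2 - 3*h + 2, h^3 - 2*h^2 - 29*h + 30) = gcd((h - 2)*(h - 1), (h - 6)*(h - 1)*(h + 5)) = h - 1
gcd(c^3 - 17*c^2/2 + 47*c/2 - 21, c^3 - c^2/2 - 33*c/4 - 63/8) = c - 7/2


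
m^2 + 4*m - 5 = (m - 1)*(m + 5)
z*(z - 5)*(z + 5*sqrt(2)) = z^3 - 5*z^2 + 5*sqrt(2)*z^2 - 25*sqrt(2)*z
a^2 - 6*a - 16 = (a - 8)*(a + 2)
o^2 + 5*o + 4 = (o + 1)*(o + 4)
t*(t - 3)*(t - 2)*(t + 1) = t^4 - 4*t^3 + t^2 + 6*t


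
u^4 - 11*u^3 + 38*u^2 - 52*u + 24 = (u - 6)*(u - 2)^2*(u - 1)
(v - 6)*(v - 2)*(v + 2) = v^3 - 6*v^2 - 4*v + 24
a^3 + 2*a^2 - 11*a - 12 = (a - 3)*(a + 1)*(a + 4)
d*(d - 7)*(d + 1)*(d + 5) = d^4 - d^3 - 37*d^2 - 35*d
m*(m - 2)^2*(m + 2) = m^4 - 2*m^3 - 4*m^2 + 8*m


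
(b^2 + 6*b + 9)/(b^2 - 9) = (b + 3)/(b - 3)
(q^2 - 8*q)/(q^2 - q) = (q - 8)/(q - 1)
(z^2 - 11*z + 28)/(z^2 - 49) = (z - 4)/(z + 7)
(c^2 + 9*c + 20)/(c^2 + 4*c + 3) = (c^2 + 9*c + 20)/(c^2 + 4*c + 3)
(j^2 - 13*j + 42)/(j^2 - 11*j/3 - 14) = 3*(j - 7)/(3*j + 7)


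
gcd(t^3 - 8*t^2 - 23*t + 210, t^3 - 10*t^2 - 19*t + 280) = t^2 - 2*t - 35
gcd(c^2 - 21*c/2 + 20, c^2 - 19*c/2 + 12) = c - 8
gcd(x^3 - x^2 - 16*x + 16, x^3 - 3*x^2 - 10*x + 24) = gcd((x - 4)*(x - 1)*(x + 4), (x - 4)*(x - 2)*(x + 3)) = x - 4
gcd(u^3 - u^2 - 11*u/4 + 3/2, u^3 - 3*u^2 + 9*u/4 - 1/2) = u^2 - 5*u/2 + 1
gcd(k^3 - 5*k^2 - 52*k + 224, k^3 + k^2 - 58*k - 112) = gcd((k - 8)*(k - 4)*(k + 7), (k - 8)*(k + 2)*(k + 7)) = k^2 - k - 56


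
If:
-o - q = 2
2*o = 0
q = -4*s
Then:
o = 0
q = -2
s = 1/2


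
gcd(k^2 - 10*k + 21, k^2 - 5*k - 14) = k - 7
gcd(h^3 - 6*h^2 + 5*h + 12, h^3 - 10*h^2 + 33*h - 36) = h^2 - 7*h + 12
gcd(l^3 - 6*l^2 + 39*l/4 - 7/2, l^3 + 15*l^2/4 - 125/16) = 1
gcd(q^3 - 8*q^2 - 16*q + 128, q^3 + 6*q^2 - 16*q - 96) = q^2 - 16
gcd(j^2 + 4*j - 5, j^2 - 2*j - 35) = j + 5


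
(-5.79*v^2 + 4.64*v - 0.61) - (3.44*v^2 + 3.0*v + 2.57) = -9.23*v^2 + 1.64*v - 3.18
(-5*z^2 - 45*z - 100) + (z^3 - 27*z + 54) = z^3 - 5*z^2 - 72*z - 46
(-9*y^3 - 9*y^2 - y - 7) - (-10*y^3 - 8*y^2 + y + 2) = y^3 - y^2 - 2*y - 9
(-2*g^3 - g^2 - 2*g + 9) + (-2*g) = -2*g^3 - g^2 - 4*g + 9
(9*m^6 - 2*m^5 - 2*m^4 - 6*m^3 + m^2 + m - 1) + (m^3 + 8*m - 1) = 9*m^6 - 2*m^5 - 2*m^4 - 5*m^3 + m^2 + 9*m - 2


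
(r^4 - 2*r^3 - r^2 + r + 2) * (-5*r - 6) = -5*r^5 + 4*r^4 + 17*r^3 + r^2 - 16*r - 12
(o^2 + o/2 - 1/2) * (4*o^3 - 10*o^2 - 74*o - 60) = 4*o^5 - 8*o^4 - 81*o^3 - 92*o^2 + 7*o + 30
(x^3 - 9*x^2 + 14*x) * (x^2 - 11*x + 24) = x^5 - 20*x^4 + 137*x^3 - 370*x^2 + 336*x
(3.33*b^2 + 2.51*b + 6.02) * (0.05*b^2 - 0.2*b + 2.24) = 0.1665*b^4 - 0.5405*b^3 + 7.2582*b^2 + 4.4184*b + 13.4848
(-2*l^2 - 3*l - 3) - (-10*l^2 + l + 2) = 8*l^2 - 4*l - 5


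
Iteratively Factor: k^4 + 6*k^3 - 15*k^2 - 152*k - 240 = (k + 4)*(k^3 + 2*k^2 - 23*k - 60) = (k - 5)*(k + 4)*(k^2 + 7*k + 12) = (k - 5)*(k + 4)^2*(k + 3)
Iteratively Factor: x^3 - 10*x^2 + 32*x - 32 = (x - 2)*(x^2 - 8*x + 16) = (x - 4)*(x - 2)*(x - 4)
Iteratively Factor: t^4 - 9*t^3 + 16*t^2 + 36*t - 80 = (t + 2)*(t^3 - 11*t^2 + 38*t - 40) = (t - 4)*(t + 2)*(t^2 - 7*t + 10) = (t - 4)*(t - 2)*(t + 2)*(t - 5)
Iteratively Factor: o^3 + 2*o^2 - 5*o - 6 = (o + 3)*(o^2 - o - 2) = (o + 1)*(o + 3)*(o - 2)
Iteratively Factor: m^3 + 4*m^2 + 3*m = (m + 3)*(m^2 + m) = m*(m + 3)*(m + 1)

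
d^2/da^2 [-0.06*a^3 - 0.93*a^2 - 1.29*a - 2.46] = -0.36*a - 1.86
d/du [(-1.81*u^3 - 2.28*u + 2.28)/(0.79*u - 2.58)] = (-2.8598*u^3 + 14.0094*u^2 + 4.0812)/(0.6241*u^2 - 4.0764*u + 6.6564)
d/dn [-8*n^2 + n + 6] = 1 - 16*n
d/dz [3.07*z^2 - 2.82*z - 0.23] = 6.14*z - 2.82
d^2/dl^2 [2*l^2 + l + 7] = 4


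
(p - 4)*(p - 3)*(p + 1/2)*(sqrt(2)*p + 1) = sqrt(2)*p^4 - 13*sqrt(2)*p^3/2 + p^3 - 13*p^2/2 + 17*sqrt(2)*p^2/2 + 6*sqrt(2)*p + 17*p/2 + 6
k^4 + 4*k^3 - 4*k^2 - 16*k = k*(k - 2)*(k + 2)*(k + 4)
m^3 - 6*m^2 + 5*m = m*(m - 5)*(m - 1)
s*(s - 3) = s^2 - 3*s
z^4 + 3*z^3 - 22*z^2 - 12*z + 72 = (z - 3)*(z - 2)*(z + 2)*(z + 6)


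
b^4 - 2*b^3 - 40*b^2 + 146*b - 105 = (b - 5)*(b - 3)*(b - 1)*(b + 7)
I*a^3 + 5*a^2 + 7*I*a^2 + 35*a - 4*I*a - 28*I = (a + 7)*(a - 4*I)*(I*a + 1)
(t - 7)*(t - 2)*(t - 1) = t^3 - 10*t^2 + 23*t - 14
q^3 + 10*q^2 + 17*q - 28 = (q - 1)*(q + 4)*(q + 7)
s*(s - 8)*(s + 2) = s^3 - 6*s^2 - 16*s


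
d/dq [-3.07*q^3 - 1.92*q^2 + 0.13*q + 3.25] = -9.21*q^2 - 3.84*q + 0.13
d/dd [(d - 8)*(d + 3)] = 2*d - 5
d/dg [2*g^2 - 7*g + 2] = 4*g - 7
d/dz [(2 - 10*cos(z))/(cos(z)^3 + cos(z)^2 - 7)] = -2*(11*cos(z)/2 + cos(2*z) + 5*cos(3*z)/2 + 36)*sin(z)/(cos(z)^3 + cos(z)^2 - 7)^2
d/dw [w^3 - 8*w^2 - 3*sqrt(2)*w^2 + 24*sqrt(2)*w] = 3*w^2 - 16*w - 6*sqrt(2)*w + 24*sqrt(2)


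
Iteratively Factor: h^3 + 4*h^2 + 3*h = (h)*(h^2 + 4*h + 3) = h*(h + 3)*(h + 1)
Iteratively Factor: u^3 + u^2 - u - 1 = (u + 1)*(u^2 - 1) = (u - 1)*(u + 1)*(u + 1)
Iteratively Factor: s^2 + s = (s + 1)*(s)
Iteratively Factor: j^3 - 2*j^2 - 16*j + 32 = (j + 4)*(j^2 - 6*j + 8) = (j - 2)*(j + 4)*(j - 4)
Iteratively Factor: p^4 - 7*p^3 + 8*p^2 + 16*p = (p - 4)*(p^3 - 3*p^2 - 4*p) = p*(p - 4)*(p^2 - 3*p - 4) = p*(p - 4)^2*(p + 1)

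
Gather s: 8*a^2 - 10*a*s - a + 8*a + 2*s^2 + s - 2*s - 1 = 8*a^2 + 7*a + 2*s^2 + s*(-10*a - 1) - 1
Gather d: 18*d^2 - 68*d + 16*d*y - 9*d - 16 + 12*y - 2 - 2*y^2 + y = 18*d^2 + d*(16*y - 77) - 2*y^2 + 13*y - 18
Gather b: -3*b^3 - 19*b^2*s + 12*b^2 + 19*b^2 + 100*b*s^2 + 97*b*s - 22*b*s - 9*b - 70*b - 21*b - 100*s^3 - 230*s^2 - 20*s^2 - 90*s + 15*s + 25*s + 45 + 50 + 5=-3*b^3 + b^2*(31 - 19*s) + b*(100*s^2 + 75*s - 100) - 100*s^3 - 250*s^2 - 50*s + 100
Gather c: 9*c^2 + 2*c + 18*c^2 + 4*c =27*c^2 + 6*c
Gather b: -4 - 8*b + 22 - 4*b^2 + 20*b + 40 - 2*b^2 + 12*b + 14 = -6*b^2 + 24*b + 72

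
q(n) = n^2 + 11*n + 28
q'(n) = 2*n + 11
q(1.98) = 53.70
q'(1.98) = 14.96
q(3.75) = 83.31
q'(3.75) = 18.50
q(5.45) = 117.65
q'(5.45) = 21.90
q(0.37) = 32.21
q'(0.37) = 11.74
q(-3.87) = 0.41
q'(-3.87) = 3.26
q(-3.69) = 1.03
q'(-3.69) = 3.62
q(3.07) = 71.19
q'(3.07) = 17.14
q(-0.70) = 20.79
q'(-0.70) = 9.60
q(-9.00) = 10.00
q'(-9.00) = -7.00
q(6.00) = 130.00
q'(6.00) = 23.00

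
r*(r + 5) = r^2 + 5*r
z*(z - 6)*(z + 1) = z^3 - 5*z^2 - 6*z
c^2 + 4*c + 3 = (c + 1)*(c + 3)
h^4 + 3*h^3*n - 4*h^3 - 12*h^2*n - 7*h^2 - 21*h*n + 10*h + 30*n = (h - 5)*(h - 1)*(h + 2)*(h + 3*n)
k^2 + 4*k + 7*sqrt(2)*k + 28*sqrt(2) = (k + 4)*(k + 7*sqrt(2))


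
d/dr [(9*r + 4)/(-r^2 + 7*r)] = (9*r^2 + 8*r - 28)/(r^2*(r^2 - 14*r + 49))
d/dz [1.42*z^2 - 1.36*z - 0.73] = 2.84*z - 1.36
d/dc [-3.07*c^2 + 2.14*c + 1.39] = 2.14 - 6.14*c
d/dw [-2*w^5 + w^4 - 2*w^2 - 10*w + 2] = -10*w^4 + 4*w^3 - 4*w - 10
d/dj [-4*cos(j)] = 4*sin(j)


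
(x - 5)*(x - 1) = x^2 - 6*x + 5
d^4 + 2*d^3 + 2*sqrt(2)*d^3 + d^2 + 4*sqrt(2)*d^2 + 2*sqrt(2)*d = d*(d + 1)^2*(d + 2*sqrt(2))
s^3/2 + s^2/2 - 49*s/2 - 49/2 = (s/2 + 1/2)*(s - 7)*(s + 7)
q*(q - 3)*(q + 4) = q^3 + q^2 - 12*q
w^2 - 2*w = w*(w - 2)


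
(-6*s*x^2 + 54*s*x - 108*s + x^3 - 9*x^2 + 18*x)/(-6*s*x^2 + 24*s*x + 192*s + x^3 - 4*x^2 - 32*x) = (x^2 - 9*x + 18)/(x^2 - 4*x - 32)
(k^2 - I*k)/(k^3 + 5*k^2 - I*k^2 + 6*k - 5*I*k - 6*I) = k/(k^2 + 5*k + 6)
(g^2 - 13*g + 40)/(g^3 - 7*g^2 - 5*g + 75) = (g - 8)/(g^2 - 2*g - 15)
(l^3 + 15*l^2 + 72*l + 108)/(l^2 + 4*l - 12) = (l^2 + 9*l + 18)/(l - 2)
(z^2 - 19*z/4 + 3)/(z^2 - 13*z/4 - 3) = (4*z - 3)/(4*z + 3)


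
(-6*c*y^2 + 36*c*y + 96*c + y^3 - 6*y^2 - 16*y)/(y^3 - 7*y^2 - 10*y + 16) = (-6*c + y)/(y - 1)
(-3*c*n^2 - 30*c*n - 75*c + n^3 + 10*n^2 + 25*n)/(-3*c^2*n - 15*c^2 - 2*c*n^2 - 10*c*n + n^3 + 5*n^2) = (n + 5)/(c + n)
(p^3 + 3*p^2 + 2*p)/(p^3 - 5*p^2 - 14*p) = (p + 1)/(p - 7)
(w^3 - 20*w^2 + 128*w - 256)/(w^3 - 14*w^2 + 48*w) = (w^2 - 12*w + 32)/(w*(w - 6))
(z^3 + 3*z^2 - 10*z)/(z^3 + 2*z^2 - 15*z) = (z - 2)/(z - 3)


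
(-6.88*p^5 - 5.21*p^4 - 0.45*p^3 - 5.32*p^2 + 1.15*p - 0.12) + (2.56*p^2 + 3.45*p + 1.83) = -6.88*p^5 - 5.21*p^4 - 0.45*p^3 - 2.76*p^2 + 4.6*p + 1.71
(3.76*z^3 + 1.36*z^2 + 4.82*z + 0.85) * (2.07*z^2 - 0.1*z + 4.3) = 7.7832*z^5 + 2.4392*z^4 + 26.0094*z^3 + 7.1255*z^2 + 20.641*z + 3.655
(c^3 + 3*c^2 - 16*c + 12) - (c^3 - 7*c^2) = 10*c^2 - 16*c + 12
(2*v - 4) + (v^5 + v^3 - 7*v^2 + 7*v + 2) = v^5 + v^3 - 7*v^2 + 9*v - 2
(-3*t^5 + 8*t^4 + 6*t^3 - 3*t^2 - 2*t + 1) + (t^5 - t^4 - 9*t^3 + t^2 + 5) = -2*t^5 + 7*t^4 - 3*t^3 - 2*t^2 - 2*t + 6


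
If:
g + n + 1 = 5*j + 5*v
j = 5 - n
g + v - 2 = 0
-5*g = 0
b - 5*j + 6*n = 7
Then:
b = -91/3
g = 0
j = -2/3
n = 17/3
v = 2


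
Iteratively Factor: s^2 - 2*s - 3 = (s - 3)*(s + 1)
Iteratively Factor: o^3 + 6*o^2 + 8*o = (o)*(o^2 + 6*o + 8) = o*(o + 4)*(o + 2)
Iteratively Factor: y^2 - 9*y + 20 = (y - 5)*(y - 4)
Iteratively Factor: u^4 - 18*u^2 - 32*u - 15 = (u + 3)*(u^3 - 3*u^2 - 9*u - 5) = (u - 5)*(u + 3)*(u^2 + 2*u + 1) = (u - 5)*(u + 1)*(u + 3)*(u + 1)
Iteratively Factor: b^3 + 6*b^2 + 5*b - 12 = (b - 1)*(b^2 + 7*b + 12) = (b - 1)*(b + 3)*(b + 4)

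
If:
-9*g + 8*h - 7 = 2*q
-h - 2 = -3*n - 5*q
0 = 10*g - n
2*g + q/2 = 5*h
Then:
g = 367/71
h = -72/71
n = 3670/71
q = -2188/71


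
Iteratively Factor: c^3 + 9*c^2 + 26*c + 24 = (c + 3)*(c^2 + 6*c + 8) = (c + 3)*(c + 4)*(c + 2)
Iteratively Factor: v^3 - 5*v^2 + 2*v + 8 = (v + 1)*(v^2 - 6*v + 8) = (v - 2)*(v + 1)*(v - 4)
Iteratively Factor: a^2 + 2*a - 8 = (a - 2)*(a + 4)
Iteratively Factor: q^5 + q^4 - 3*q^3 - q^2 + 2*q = (q + 1)*(q^4 - 3*q^2 + 2*q) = (q - 1)*(q + 1)*(q^3 + q^2 - 2*q) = (q - 1)*(q + 1)*(q + 2)*(q^2 - q) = (q - 1)^2*(q + 1)*(q + 2)*(q)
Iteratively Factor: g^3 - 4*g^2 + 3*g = (g - 1)*(g^2 - 3*g) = (g - 3)*(g - 1)*(g)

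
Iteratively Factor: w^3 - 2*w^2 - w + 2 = (w - 1)*(w^2 - w - 2) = (w - 1)*(w + 1)*(w - 2)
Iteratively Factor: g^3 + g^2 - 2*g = (g + 2)*(g^2 - g) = g*(g + 2)*(g - 1)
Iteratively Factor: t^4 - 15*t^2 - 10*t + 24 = (t + 3)*(t^3 - 3*t^2 - 6*t + 8) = (t + 2)*(t + 3)*(t^2 - 5*t + 4) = (t - 1)*(t + 2)*(t + 3)*(t - 4)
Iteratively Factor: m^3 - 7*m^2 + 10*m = (m - 5)*(m^2 - 2*m) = m*(m - 5)*(m - 2)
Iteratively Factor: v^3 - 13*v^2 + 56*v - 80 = (v - 4)*(v^2 - 9*v + 20) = (v - 4)^2*(v - 5)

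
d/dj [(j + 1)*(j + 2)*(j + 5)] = 3*j^2 + 16*j + 17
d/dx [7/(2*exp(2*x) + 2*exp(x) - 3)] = (-28*exp(x) - 14)*exp(x)/(2*exp(2*x) + 2*exp(x) - 3)^2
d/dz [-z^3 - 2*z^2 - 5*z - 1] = -3*z^2 - 4*z - 5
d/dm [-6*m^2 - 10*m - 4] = -12*m - 10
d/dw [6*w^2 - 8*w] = 12*w - 8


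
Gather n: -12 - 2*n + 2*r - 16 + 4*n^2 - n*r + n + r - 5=4*n^2 + n*(-r - 1) + 3*r - 33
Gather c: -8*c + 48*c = 40*c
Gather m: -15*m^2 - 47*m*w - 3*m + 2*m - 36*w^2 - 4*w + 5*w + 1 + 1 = -15*m^2 + m*(-47*w - 1) - 36*w^2 + w + 2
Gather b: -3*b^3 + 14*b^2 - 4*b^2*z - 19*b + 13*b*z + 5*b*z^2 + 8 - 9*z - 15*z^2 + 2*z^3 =-3*b^3 + b^2*(14 - 4*z) + b*(5*z^2 + 13*z - 19) + 2*z^3 - 15*z^2 - 9*z + 8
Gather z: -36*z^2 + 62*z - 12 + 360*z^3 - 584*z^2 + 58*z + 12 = 360*z^3 - 620*z^2 + 120*z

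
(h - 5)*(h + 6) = h^2 + h - 30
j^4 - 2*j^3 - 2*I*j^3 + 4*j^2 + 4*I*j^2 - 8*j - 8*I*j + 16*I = (j - 2)*(j - 2*I)^2*(j + 2*I)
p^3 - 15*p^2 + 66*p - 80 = (p - 8)*(p - 5)*(p - 2)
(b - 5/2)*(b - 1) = b^2 - 7*b/2 + 5/2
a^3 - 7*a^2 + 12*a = a*(a - 4)*(a - 3)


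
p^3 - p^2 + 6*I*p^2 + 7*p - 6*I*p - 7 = (p - 1)*(p - I)*(p + 7*I)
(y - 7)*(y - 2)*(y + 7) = y^3 - 2*y^2 - 49*y + 98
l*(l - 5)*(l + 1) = l^3 - 4*l^2 - 5*l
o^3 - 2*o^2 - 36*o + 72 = (o - 6)*(o - 2)*(o + 6)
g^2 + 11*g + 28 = (g + 4)*(g + 7)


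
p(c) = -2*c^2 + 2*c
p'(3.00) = -10.00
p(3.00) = -12.00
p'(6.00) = -22.00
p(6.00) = -60.00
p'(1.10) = -2.40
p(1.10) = -0.22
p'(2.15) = -6.60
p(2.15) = -4.94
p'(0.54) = -0.16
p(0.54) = 0.50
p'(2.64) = -8.56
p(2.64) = -8.66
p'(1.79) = -5.16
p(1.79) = -2.83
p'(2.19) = -6.76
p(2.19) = -5.21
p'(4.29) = -15.16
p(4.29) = -28.23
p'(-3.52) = 16.08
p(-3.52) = -31.82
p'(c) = 2 - 4*c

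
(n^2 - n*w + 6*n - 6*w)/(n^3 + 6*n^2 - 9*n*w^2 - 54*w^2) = (-n + w)/(-n^2 + 9*w^2)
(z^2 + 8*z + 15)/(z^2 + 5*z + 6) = (z + 5)/(z + 2)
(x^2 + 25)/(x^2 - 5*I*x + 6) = (x^2 + 25)/(x^2 - 5*I*x + 6)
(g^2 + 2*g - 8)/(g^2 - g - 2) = (g + 4)/(g + 1)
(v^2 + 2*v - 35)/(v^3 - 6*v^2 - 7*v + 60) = (v + 7)/(v^2 - v - 12)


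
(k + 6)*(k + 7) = k^2 + 13*k + 42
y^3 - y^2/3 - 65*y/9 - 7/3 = (y - 3)*(y + 1/3)*(y + 7/3)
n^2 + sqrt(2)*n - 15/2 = (n - 3*sqrt(2)/2)*(n + 5*sqrt(2)/2)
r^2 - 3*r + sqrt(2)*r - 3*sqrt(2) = (r - 3)*(r + sqrt(2))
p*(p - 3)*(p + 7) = p^3 + 4*p^2 - 21*p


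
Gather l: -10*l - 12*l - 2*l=-24*l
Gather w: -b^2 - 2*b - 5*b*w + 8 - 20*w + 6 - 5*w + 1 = -b^2 - 2*b + w*(-5*b - 25) + 15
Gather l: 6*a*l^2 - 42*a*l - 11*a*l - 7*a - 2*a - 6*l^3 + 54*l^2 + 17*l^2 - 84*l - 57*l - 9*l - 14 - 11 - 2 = -9*a - 6*l^3 + l^2*(6*a + 71) + l*(-53*a - 150) - 27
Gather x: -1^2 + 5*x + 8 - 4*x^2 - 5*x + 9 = 16 - 4*x^2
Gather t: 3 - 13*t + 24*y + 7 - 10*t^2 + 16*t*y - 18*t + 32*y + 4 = -10*t^2 + t*(16*y - 31) + 56*y + 14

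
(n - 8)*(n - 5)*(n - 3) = n^3 - 16*n^2 + 79*n - 120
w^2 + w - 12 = (w - 3)*(w + 4)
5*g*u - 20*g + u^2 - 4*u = (5*g + u)*(u - 4)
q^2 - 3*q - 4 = (q - 4)*(q + 1)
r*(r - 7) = r^2 - 7*r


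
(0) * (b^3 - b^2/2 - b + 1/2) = 0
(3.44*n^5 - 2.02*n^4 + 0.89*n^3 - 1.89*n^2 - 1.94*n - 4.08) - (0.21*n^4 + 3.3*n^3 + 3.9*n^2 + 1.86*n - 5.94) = 3.44*n^5 - 2.23*n^4 - 2.41*n^3 - 5.79*n^2 - 3.8*n + 1.86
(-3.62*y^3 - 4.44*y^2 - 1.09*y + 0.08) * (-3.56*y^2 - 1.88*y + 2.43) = 12.8872*y^5 + 22.612*y^4 + 3.431*y^3 - 9.0248*y^2 - 2.7991*y + 0.1944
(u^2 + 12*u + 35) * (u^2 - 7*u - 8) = u^4 + 5*u^3 - 57*u^2 - 341*u - 280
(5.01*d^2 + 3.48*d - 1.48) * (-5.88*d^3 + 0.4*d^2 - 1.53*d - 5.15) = -29.4588*d^5 - 18.4584*d^4 + 2.4291*d^3 - 31.7179*d^2 - 15.6576*d + 7.622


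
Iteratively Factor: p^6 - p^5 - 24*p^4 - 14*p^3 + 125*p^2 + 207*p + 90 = (p - 3)*(p^5 + 2*p^4 - 18*p^3 - 68*p^2 - 79*p - 30) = (p - 3)*(p + 1)*(p^4 + p^3 - 19*p^2 - 49*p - 30) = (p - 5)*(p - 3)*(p + 1)*(p^3 + 6*p^2 + 11*p + 6) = (p - 5)*(p - 3)*(p + 1)^2*(p^2 + 5*p + 6) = (p - 5)*(p - 3)*(p + 1)^2*(p + 2)*(p + 3)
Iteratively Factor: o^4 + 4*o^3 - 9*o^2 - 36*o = (o - 3)*(o^3 + 7*o^2 + 12*o) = (o - 3)*(o + 4)*(o^2 + 3*o) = o*(o - 3)*(o + 4)*(o + 3)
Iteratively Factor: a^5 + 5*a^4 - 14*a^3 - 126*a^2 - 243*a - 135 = (a + 3)*(a^4 + 2*a^3 - 20*a^2 - 66*a - 45) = (a + 3)^2*(a^3 - a^2 - 17*a - 15) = (a + 1)*(a + 3)^2*(a^2 - 2*a - 15) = (a + 1)*(a + 3)^3*(a - 5)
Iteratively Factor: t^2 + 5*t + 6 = (t + 2)*(t + 3)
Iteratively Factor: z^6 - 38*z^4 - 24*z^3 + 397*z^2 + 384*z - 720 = (z - 4)*(z^5 + 4*z^4 - 22*z^3 - 112*z^2 - 51*z + 180) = (z - 4)*(z + 3)*(z^4 + z^3 - 25*z^2 - 37*z + 60) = (z - 5)*(z - 4)*(z + 3)*(z^3 + 6*z^2 + 5*z - 12) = (z - 5)*(z - 4)*(z - 1)*(z + 3)*(z^2 + 7*z + 12) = (z - 5)*(z - 4)*(z - 1)*(z + 3)*(z + 4)*(z + 3)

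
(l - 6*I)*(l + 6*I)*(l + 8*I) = l^3 + 8*I*l^2 + 36*l + 288*I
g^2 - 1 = (g - 1)*(g + 1)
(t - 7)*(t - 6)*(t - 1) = t^3 - 14*t^2 + 55*t - 42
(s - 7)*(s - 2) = s^2 - 9*s + 14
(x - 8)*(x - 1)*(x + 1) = x^3 - 8*x^2 - x + 8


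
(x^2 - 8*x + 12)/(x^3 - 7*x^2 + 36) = (x - 2)/(x^2 - x - 6)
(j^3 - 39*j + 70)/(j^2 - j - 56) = (j^2 - 7*j + 10)/(j - 8)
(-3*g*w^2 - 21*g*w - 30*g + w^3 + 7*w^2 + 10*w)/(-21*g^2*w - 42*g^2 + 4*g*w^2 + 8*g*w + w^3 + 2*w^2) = (w + 5)/(7*g + w)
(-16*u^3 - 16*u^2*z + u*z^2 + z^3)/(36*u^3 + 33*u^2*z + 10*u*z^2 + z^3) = (-4*u^2 - 3*u*z + z^2)/(9*u^2 + 6*u*z + z^2)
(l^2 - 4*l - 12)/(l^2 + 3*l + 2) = (l - 6)/(l + 1)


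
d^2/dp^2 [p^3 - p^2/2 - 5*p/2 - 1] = 6*p - 1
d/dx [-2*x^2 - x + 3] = -4*x - 1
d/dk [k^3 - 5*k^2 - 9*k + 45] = 3*k^2 - 10*k - 9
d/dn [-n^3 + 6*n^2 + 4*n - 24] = -3*n^2 + 12*n + 4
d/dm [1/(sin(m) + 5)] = -cos(m)/(sin(m) + 5)^2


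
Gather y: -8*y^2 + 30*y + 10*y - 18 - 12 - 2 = -8*y^2 + 40*y - 32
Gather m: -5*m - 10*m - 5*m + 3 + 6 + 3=12 - 20*m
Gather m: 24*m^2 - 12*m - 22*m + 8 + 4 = 24*m^2 - 34*m + 12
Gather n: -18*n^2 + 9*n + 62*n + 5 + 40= -18*n^2 + 71*n + 45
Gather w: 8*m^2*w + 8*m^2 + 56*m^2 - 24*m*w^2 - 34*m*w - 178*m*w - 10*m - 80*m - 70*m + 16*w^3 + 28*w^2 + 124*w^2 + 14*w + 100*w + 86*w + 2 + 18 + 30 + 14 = 64*m^2 - 160*m + 16*w^3 + w^2*(152 - 24*m) + w*(8*m^2 - 212*m + 200) + 64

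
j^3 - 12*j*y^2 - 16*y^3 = (j - 4*y)*(j + 2*y)^2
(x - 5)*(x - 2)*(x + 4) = x^3 - 3*x^2 - 18*x + 40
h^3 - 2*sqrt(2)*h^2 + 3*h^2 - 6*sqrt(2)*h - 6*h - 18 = (h + 3)*(h - 3*sqrt(2))*(h + sqrt(2))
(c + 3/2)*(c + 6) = c^2 + 15*c/2 + 9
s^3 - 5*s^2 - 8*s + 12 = (s - 6)*(s - 1)*(s + 2)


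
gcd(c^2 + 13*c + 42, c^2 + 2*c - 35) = c + 7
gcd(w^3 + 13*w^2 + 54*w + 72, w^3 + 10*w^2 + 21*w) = w + 3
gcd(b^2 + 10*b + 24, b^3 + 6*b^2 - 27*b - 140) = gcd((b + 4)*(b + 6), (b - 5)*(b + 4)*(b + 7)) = b + 4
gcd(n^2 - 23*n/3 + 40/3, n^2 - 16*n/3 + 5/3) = n - 5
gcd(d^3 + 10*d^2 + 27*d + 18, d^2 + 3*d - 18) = d + 6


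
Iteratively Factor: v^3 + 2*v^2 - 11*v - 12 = (v + 4)*(v^2 - 2*v - 3) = (v + 1)*(v + 4)*(v - 3)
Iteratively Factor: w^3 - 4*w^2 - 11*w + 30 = (w - 2)*(w^2 - 2*w - 15) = (w - 5)*(w - 2)*(w + 3)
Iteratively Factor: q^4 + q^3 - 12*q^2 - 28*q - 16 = (q + 2)*(q^3 - q^2 - 10*q - 8) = (q + 2)^2*(q^2 - 3*q - 4) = (q + 1)*(q + 2)^2*(q - 4)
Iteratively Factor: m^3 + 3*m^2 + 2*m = (m)*(m^2 + 3*m + 2) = m*(m + 2)*(m + 1)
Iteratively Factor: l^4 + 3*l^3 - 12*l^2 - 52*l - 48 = (l + 2)*(l^3 + l^2 - 14*l - 24) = (l + 2)^2*(l^2 - l - 12) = (l + 2)^2*(l + 3)*(l - 4)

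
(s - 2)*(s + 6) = s^2 + 4*s - 12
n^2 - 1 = (n - 1)*(n + 1)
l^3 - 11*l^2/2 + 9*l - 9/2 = (l - 3)*(l - 3/2)*(l - 1)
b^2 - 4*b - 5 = (b - 5)*(b + 1)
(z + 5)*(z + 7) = z^2 + 12*z + 35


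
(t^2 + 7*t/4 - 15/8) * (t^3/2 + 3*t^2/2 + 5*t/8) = t^5/2 + 19*t^4/8 + 37*t^3/16 - 55*t^2/32 - 75*t/64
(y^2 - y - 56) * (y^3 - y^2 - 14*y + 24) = y^5 - 2*y^4 - 69*y^3 + 94*y^2 + 760*y - 1344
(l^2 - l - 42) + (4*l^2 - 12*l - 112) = 5*l^2 - 13*l - 154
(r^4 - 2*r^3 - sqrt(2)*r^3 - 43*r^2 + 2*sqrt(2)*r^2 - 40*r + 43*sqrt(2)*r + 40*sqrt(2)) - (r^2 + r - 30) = r^4 - 2*r^3 - sqrt(2)*r^3 - 44*r^2 + 2*sqrt(2)*r^2 - 41*r + 43*sqrt(2)*r + 30 + 40*sqrt(2)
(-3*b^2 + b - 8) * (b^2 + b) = -3*b^4 - 2*b^3 - 7*b^2 - 8*b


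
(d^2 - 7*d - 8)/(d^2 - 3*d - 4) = (d - 8)/(d - 4)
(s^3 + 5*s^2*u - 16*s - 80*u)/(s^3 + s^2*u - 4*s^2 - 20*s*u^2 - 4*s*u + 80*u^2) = (s + 4)/(s - 4*u)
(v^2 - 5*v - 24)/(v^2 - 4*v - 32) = (v + 3)/(v + 4)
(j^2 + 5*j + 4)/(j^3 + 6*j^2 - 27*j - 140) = (j + 1)/(j^2 + 2*j - 35)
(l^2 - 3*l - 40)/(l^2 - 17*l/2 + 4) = 2*(l + 5)/(2*l - 1)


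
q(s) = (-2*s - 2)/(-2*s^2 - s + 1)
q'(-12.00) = -0.00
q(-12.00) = -0.08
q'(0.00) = -4.00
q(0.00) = -2.00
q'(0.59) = -123.46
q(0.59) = 11.11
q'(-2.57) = -0.11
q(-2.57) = -0.33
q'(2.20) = -0.35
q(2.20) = 0.59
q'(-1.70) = -0.21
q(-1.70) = -0.45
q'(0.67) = -34.60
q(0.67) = 5.88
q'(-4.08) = -0.05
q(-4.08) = -0.22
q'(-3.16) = -0.07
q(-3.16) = -0.27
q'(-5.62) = -0.03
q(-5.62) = -0.16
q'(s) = (-2*s - 2)*(4*s + 1)/(-2*s^2 - s + 1)^2 - 2/(-2*s^2 - s + 1)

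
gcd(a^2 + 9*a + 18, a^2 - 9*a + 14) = 1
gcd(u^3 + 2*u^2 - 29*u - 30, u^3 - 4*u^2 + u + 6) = u + 1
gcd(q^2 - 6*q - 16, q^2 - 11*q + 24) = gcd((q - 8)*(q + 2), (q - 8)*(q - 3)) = q - 8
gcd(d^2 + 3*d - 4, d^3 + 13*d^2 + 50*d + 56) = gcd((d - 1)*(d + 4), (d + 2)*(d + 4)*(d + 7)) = d + 4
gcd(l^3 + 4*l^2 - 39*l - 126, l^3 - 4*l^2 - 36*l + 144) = l - 6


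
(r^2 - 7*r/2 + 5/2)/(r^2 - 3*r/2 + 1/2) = (2*r - 5)/(2*r - 1)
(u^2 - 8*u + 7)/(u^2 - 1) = (u - 7)/(u + 1)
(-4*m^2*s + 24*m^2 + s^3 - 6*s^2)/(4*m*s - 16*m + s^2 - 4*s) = (-4*m^2*s + 24*m^2 + s^3 - 6*s^2)/(4*m*s - 16*m + s^2 - 4*s)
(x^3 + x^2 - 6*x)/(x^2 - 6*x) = (x^2 + x - 6)/(x - 6)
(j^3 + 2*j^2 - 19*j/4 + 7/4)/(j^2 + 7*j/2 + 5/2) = (4*j^3 + 8*j^2 - 19*j + 7)/(2*(2*j^2 + 7*j + 5))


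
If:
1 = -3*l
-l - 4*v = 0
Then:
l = -1/3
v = 1/12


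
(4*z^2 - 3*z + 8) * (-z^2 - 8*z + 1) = -4*z^4 - 29*z^3 + 20*z^2 - 67*z + 8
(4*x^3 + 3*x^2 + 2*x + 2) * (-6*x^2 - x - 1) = -24*x^5 - 22*x^4 - 19*x^3 - 17*x^2 - 4*x - 2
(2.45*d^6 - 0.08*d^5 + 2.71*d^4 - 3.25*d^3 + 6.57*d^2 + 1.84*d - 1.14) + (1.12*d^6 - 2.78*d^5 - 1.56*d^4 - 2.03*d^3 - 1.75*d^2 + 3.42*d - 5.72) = 3.57*d^6 - 2.86*d^5 + 1.15*d^4 - 5.28*d^3 + 4.82*d^2 + 5.26*d - 6.86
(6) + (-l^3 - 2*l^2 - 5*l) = -l^3 - 2*l^2 - 5*l + 6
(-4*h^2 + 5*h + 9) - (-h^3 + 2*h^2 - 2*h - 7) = h^3 - 6*h^2 + 7*h + 16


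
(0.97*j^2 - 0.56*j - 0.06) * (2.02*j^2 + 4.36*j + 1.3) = 1.9594*j^4 + 3.098*j^3 - 1.3018*j^2 - 0.9896*j - 0.078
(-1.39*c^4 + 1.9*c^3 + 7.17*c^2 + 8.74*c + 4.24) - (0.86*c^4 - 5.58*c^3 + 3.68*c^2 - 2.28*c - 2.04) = -2.25*c^4 + 7.48*c^3 + 3.49*c^2 + 11.02*c + 6.28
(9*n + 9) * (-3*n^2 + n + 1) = -27*n^3 - 18*n^2 + 18*n + 9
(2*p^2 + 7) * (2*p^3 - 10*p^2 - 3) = 4*p^5 - 20*p^4 + 14*p^3 - 76*p^2 - 21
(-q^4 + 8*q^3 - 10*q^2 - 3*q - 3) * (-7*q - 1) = 7*q^5 - 55*q^4 + 62*q^3 + 31*q^2 + 24*q + 3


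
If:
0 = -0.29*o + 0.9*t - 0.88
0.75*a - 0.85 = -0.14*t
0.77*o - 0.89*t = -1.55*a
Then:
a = 1.04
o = -1.55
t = 0.48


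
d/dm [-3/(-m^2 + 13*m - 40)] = 3*(13 - 2*m)/(m^2 - 13*m + 40)^2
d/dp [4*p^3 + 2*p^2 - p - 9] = 12*p^2 + 4*p - 1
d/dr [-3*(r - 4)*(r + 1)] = 9 - 6*r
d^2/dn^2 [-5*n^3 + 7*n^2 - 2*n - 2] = 14 - 30*n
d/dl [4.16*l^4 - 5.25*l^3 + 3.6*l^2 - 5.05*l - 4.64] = 16.64*l^3 - 15.75*l^2 + 7.2*l - 5.05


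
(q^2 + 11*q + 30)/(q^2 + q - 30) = (q + 5)/(q - 5)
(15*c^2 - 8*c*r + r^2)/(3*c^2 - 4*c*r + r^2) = (-5*c + r)/(-c + r)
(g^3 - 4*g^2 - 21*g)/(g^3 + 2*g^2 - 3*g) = (g - 7)/(g - 1)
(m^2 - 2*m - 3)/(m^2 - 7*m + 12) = (m + 1)/(m - 4)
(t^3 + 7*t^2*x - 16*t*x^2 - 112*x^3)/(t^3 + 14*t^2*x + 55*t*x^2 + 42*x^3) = (t^2 - 16*x^2)/(t^2 + 7*t*x + 6*x^2)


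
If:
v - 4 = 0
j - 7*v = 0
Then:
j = 28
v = 4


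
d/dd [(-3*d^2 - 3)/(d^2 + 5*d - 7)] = 3*(-5*d^2 + 16*d + 5)/(d^4 + 10*d^3 + 11*d^2 - 70*d + 49)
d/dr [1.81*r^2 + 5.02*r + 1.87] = 3.62*r + 5.02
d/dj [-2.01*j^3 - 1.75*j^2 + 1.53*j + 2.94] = -6.03*j^2 - 3.5*j + 1.53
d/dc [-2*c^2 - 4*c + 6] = -4*c - 4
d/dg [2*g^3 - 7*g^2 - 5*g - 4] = 6*g^2 - 14*g - 5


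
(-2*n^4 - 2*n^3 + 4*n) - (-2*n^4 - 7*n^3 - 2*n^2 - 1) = 5*n^3 + 2*n^2 + 4*n + 1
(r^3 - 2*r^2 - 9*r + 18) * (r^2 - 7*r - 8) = r^5 - 9*r^4 - 3*r^3 + 97*r^2 - 54*r - 144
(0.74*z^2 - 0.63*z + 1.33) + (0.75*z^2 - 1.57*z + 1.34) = 1.49*z^2 - 2.2*z + 2.67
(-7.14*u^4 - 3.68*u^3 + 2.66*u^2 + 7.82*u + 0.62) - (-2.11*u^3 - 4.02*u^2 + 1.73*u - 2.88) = -7.14*u^4 - 1.57*u^3 + 6.68*u^2 + 6.09*u + 3.5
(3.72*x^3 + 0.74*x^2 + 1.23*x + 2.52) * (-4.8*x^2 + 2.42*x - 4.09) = -17.856*x^5 + 5.4504*x^4 - 19.328*x^3 - 12.146*x^2 + 1.0677*x - 10.3068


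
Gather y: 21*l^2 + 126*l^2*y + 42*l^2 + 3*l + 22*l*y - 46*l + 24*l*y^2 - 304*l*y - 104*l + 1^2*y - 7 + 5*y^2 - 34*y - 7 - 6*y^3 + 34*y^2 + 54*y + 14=63*l^2 - 147*l - 6*y^3 + y^2*(24*l + 39) + y*(126*l^2 - 282*l + 21)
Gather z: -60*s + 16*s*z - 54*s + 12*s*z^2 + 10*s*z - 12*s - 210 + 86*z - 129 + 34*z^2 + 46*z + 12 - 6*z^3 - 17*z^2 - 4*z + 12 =-126*s - 6*z^3 + z^2*(12*s + 17) + z*(26*s + 128) - 315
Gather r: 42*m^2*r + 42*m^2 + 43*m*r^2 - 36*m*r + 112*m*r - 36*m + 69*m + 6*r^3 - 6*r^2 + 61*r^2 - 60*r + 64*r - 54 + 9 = 42*m^2 + 33*m + 6*r^3 + r^2*(43*m + 55) + r*(42*m^2 + 76*m + 4) - 45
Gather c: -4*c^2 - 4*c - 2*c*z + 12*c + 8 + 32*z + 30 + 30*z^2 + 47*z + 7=-4*c^2 + c*(8 - 2*z) + 30*z^2 + 79*z + 45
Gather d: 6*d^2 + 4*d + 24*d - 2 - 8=6*d^2 + 28*d - 10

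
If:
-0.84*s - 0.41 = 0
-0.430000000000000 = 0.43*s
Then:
No Solution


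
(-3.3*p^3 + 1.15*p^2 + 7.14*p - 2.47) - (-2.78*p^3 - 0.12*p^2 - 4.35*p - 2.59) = -0.52*p^3 + 1.27*p^2 + 11.49*p + 0.12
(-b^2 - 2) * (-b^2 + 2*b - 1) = b^4 - 2*b^3 + 3*b^2 - 4*b + 2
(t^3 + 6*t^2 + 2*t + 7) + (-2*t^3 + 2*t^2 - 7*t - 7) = -t^3 + 8*t^2 - 5*t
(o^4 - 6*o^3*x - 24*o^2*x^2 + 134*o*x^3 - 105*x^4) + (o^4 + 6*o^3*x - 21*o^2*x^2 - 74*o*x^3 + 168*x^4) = 2*o^4 - 45*o^2*x^2 + 60*o*x^3 + 63*x^4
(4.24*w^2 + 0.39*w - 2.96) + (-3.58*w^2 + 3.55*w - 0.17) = 0.66*w^2 + 3.94*w - 3.13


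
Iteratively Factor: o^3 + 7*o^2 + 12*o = (o + 4)*(o^2 + 3*o) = o*(o + 4)*(o + 3)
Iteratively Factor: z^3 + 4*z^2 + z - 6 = (z + 2)*(z^2 + 2*z - 3) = (z - 1)*(z + 2)*(z + 3)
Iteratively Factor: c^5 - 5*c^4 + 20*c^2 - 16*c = (c + 2)*(c^4 - 7*c^3 + 14*c^2 - 8*c) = c*(c + 2)*(c^3 - 7*c^2 + 14*c - 8) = c*(c - 4)*(c + 2)*(c^2 - 3*c + 2) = c*(c - 4)*(c - 2)*(c + 2)*(c - 1)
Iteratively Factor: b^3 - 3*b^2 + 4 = (b + 1)*(b^2 - 4*b + 4) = (b - 2)*(b + 1)*(b - 2)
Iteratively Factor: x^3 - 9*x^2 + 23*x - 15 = (x - 5)*(x^2 - 4*x + 3) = (x - 5)*(x - 1)*(x - 3)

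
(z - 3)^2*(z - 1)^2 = z^4 - 8*z^3 + 22*z^2 - 24*z + 9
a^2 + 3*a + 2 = (a + 1)*(a + 2)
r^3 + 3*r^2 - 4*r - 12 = (r - 2)*(r + 2)*(r + 3)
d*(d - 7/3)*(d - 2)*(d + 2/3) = d^4 - 11*d^3/3 + 16*d^2/9 + 28*d/9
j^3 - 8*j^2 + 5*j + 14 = (j - 7)*(j - 2)*(j + 1)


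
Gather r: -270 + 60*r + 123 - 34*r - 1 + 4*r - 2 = 30*r - 150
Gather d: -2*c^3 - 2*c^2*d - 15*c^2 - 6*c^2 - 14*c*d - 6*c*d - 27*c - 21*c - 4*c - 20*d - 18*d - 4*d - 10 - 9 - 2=-2*c^3 - 21*c^2 - 52*c + d*(-2*c^2 - 20*c - 42) - 21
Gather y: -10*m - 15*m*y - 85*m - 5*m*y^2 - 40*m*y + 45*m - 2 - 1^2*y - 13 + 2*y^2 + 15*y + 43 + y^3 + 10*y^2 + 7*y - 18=-50*m + y^3 + y^2*(12 - 5*m) + y*(21 - 55*m) + 10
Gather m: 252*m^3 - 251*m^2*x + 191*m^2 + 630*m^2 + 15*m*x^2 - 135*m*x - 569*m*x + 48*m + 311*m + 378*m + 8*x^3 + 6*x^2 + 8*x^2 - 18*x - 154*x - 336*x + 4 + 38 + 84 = 252*m^3 + m^2*(821 - 251*x) + m*(15*x^2 - 704*x + 737) + 8*x^3 + 14*x^2 - 508*x + 126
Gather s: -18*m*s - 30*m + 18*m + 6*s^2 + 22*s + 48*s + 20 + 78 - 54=-12*m + 6*s^2 + s*(70 - 18*m) + 44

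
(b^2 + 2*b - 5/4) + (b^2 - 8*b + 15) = 2*b^2 - 6*b + 55/4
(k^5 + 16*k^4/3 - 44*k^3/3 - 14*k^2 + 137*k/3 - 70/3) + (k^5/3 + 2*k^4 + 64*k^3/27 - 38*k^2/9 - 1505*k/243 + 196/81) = 4*k^5/3 + 22*k^4/3 - 332*k^3/27 - 164*k^2/9 + 9592*k/243 - 1694/81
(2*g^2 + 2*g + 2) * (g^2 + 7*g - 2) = 2*g^4 + 16*g^3 + 12*g^2 + 10*g - 4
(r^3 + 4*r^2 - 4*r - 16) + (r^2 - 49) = r^3 + 5*r^2 - 4*r - 65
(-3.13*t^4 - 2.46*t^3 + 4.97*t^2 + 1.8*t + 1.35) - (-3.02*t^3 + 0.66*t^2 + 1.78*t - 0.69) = -3.13*t^4 + 0.56*t^3 + 4.31*t^2 + 0.02*t + 2.04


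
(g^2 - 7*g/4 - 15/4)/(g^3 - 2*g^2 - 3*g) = (g + 5/4)/(g*(g + 1))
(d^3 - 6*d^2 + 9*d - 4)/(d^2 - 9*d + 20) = (d^2 - 2*d + 1)/(d - 5)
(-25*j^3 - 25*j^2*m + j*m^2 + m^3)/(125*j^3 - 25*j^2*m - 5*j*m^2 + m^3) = (-j - m)/(5*j - m)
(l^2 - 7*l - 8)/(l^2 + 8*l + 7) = (l - 8)/(l + 7)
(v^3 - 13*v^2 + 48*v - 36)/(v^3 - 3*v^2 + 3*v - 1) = (v^2 - 12*v + 36)/(v^2 - 2*v + 1)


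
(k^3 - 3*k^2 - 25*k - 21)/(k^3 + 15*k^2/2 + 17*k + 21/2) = 2*(k - 7)/(2*k + 7)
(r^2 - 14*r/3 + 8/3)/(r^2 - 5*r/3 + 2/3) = (r - 4)/(r - 1)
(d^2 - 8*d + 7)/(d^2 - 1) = (d - 7)/(d + 1)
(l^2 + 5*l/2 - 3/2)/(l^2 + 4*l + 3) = (l - 1/2)/(l + 1)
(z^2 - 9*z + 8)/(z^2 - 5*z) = (z^2 - 9*z + 8)/(z*(z - 5))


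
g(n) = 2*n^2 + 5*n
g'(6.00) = 29.00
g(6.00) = 102.00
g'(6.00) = 29.00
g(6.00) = 102.00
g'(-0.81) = 1.76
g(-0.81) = -2.74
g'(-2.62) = -5.48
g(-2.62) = 0.63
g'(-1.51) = -1.04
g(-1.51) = -2.99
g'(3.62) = 19.48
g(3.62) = 44.31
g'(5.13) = 25.52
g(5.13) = 78.28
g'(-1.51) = -1.04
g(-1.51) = -2.99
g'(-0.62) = 2.52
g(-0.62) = -2.33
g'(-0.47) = 3.12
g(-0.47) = -1.91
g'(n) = 4*n + 5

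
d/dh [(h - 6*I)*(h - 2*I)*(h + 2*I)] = 3*h^2 - 12*I*h + 4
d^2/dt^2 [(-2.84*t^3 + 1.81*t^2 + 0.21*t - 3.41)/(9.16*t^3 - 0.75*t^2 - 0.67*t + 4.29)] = (264.716672*t^6 + 1.14316800000006*t^5 - 2036.202048*t^4 - 640.773904*t^3 + 98.951556*t^2 + 484.17138*t + 42.8252)/(768.575296*t^9 - 188.7876*t^8 - 153.192756*t^7 + 1107.060597*t^6 - 165.628653*t^5 - 151.742178*t^4 + 518.378255*t^3 - 35.631882*t^2 - 36.992241*t + 78.953589)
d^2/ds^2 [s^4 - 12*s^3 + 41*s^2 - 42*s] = 12*s^2 - 72*s + 82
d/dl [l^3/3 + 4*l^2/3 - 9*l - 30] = l^2 + 8*l/3 - 9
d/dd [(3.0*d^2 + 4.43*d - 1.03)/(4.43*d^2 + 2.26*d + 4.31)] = (-12.8449*d^2 + 34.9858*d + 21.4211)/(19.6249*d^4 + 20.0236*d^3 + 43.2942*d^2 + 19.4812*d + 18.5761)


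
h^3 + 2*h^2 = h^2*(h + 2)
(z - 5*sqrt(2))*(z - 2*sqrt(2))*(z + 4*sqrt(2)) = z^3 - 3*sqrt(2)*z^2 - 36*z + 80*sqrt(2)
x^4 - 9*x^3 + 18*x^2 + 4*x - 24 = (x - 6)*(x - 2)^2*(x + 1)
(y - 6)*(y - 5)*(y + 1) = y^3 - 10*y^2 + 19*y + 30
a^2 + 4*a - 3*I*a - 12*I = (a + 4)*(a - 3*I)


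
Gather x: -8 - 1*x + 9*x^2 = 9*x^2 - x - 8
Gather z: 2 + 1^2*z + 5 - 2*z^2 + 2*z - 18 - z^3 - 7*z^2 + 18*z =-z^3 - 9*z^2 + 21*z - 11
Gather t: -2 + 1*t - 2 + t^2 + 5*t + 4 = t^2 + 6*t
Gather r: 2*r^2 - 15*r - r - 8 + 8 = 2*r^2 - 16*r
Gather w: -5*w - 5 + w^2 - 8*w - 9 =w^2 - 13*w - 14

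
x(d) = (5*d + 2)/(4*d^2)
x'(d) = 5/(4*d^2) - (5*d + 2)/(2*d^3) = (-5*d - 4)/(4*d^3)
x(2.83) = 0.50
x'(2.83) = -0.20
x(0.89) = 2.04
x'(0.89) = -3.00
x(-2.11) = -0.48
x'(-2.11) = -0.17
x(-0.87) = -0.78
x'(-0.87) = -0.13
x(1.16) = 1.45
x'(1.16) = -1.57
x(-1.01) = -0.75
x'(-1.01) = -0.25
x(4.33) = 0.32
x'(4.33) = -0.08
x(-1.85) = -0.53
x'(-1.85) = -0.21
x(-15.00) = -0.08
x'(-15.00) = -0.00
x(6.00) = 0.22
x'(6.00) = -0.04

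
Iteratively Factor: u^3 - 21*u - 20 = (u - 5)*(u^2 + 5*u + 4) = (u - 5)*(u + 1)*(u + 4)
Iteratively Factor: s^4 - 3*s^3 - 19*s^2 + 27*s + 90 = (s - 3)*(s^3 - 19*s - 30) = (s - 3)*(s + 2)*(s^2 - 2*s - 15) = (s - 5)*(s - 3)*(s + 2)*(s + 3)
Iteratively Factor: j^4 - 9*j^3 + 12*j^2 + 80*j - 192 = (j + 3)*(j^3 - 12*j^2 + 48*j - 64) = (j - 4)*(j + 3)*(j^2 - 8*j + 16) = (j - 4)^2*(j + 3)*(j - 4)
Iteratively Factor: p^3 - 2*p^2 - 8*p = (p + 2)*(p^2 - 4*p) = p*(p + 2)*(p - 4)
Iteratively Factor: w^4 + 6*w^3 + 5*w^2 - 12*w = (w)*(w^3 + 6*w^2 + 5*w - 12) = w*(w + 3)*(w^2 + 3*w - 4) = w*(w + 3)*(w + 4)*(w - 1)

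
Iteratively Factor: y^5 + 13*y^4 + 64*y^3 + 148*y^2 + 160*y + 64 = (y + 4)*(y^4 + 9*y^3 + 28*y^2 + 36*y + 16) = (y + 2)*(y + 4)*(y^3 + 7*y^2 + 14*y + 8) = (y + 1)*(y + 2)*(y + 4)*(y^2 + 6*y + 8) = (y + 1)*(y + 2)^2*(y + 4)*(y + 4)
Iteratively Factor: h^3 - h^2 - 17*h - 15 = (h - 5)*(h^2 + 4*h + 3) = (h - 5)*(h + 3)*(h + 1)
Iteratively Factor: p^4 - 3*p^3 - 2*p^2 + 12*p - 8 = (p - 2)*(p^3 - p^2 - 4*p + 4) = (p - 2)*(p - 1)*(p^2 - 4) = (p - 2)^2*(p - 1)*(p + 2)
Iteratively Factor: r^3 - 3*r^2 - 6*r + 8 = (r + 2)*(r^2 - 5*r + 4) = (r - 1)*(r + 2)*(r - 4)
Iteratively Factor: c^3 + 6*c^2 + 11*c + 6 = (c + 2)*(c^2 + 4*c + 3) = (c + 2)*(c + 3)*(c + 1)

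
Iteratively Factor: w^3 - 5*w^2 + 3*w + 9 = (w + 1)*(w^2 - 6*w + 9) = (w - 3)*(w + 1)*(w - 3)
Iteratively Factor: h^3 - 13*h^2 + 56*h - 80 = (h - 4)*(h^2 - 9*h + 20) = (h - 5)*(h - 4)*(h - 4)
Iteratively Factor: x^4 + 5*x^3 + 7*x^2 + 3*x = (x)*(x^3 + 5*x^2 + 7*x + 3) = x*(x + 1)*(x^2 + 4*x + 3) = x*(x + 1)^2*(x + 3)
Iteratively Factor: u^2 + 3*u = (u + 3)*(u)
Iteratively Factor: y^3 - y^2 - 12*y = (y)*(y^2 - y - 12) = y*(y + 3)*(y - 4)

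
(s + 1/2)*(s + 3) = s^2 + 7*s/2 + 3/2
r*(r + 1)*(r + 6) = r^3 + 7*r^2 + 6*r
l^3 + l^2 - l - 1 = (l - 1)*(l + 1)^2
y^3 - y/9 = y*(y - 1/3)*(y + 1/3)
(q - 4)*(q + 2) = q^2 - 2*q - 8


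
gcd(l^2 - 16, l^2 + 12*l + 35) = 1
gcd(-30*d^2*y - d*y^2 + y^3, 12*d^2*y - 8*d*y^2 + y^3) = -6*d*y + y^2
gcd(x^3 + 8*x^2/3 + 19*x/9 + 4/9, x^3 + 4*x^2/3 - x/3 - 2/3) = x + 1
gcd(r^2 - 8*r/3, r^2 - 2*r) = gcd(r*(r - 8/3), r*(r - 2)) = r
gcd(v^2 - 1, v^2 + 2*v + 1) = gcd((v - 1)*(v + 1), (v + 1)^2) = v + 1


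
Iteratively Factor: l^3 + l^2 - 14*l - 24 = (l + 3)*(l^2 - 2*l - 8) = (l - 4)*(l + 3)*(l + 2)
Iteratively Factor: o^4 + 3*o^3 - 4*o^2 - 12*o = (o)*(o^3 + 3*o^2 - 4*o - 12) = o*(o - 2)*(o^2 + 5*o + 6) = o*(o - 2)*(o + 2)*(o + 3)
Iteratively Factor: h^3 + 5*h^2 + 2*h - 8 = (h - 1)*(h^2 + 6*h + 8) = (h - 1)*(h + 4)*(h + 2)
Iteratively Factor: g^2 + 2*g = (g + 2)*(g)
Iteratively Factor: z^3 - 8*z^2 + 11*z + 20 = (z + 1)*(z^2 - 9*z + 20) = (z - 5)*(z + 1)*(z - 4)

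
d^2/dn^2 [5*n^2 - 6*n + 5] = 10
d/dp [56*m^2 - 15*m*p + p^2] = -15*m + 2*p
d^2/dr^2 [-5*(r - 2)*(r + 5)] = -10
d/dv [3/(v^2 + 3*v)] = 3*(-2*v - 3)/(v^2*(v + 3)^2)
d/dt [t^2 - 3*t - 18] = 2*t - 3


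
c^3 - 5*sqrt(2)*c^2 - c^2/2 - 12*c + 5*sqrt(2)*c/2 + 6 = (c - 1/2)*(c - 6*sqrt(2))*(c + sqrt(2))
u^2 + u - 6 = (u - 2)*(u + 3)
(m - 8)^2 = m^2 - 16*m + 64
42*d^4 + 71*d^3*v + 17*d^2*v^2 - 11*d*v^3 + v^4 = (-7*d + v)*(-6*d + v)*(d + v)^2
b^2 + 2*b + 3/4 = (b + 1/2)*(b + 3/2)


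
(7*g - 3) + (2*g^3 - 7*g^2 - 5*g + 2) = 2*g^3 - 7*g^2 + 2*g - 1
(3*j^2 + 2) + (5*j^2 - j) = 8*j^2 - j + 2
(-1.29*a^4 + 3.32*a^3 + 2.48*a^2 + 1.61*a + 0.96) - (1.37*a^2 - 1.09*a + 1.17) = -1.29*a^4 + 3.32*a^3 + 1.11*a^2 + 2.7*a - 0.21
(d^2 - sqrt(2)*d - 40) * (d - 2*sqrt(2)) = d^3 - 3*sqrt(2)*d^2 - 36*d + 80*sqrt(2)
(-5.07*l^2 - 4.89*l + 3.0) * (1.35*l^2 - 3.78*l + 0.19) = -6.8445*l^4 + 12.5631*l^3 + 21.5709*l^2 - 12.2691*l + 0.57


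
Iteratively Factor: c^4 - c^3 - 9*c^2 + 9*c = (c + 3)*(c^3 - 4*c^2 + 3*c) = (c - 1)*(c + 3)*(c^2 - 3*c) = (c - 3)*(c - 1)*(c + 3)*(c)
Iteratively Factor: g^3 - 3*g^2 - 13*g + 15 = (g - 5)*(g^2 + 2*g - 3) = (g - 5)*(g + 3)*(g - 1)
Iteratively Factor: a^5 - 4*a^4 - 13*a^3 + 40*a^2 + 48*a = (a - 4)*(a^4 - 13*a^2 - 12*a) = (a - 4)*(a + 1)*(a^3 - a^2 - 12*a) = (a - 4)*(a + 1)*(a + 3)*(a^2 - 4*a) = (a - 4)^2*(a + 1)*(a + 3)*(a)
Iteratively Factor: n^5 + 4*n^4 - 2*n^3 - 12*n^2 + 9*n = (n - 1)*(n^4 + 5*n^3 + 3*n^2 - 9*n) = (n - 1)*(n + 3)*(n^3 + 2*n^2 - 3*n) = n*(n - 1)*(n + 3)*(n^2 + 2*n - 3) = n*(n - 1)^2*(n + 3)*(n + 3)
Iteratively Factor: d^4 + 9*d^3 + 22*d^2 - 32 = (d + 4)*(d^3 + 5*d^2 + 2*d - 8) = (d - 1)*(d + 4)*(d^2 + 6*d + 8) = (d - 1)*(d + 2)*(d + 4)*(d + 4)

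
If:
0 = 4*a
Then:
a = 0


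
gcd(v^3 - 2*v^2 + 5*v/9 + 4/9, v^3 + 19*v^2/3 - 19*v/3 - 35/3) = 1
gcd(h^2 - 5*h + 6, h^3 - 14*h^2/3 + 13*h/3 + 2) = h^2 - 5*h + 6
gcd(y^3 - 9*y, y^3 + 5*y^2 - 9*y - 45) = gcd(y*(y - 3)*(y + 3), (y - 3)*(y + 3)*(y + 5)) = y^2 - 9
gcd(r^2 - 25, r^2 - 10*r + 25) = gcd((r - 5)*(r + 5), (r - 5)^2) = r - 5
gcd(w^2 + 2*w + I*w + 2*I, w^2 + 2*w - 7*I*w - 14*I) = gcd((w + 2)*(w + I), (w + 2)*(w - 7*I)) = w + 2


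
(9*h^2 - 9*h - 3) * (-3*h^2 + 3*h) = -27*h^4 + 54*h^3 - 18*h^2 - 9*h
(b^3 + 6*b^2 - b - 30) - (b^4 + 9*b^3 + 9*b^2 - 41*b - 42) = -b^4 - 8*b^3 - 3*b^2 + 40*b + 12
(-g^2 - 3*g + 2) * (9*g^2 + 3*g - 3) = -9*g^4 - 30*g^3 + 12*g^2 + 15*g - 6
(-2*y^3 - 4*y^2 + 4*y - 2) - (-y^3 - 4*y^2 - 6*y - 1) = -y^3 + 10*y - 1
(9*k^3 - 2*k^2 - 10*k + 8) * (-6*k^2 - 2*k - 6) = -54*k^5 - 6*k^4 + 10*k^3 - 16*k^2 + 44*k - 48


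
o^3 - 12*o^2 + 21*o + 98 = (o - 7)^2*(o + 2)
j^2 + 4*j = j*(j + 4)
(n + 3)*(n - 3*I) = n^2 + 3*n - 3*I*n - 9*I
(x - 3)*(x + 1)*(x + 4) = x^3 + 2*x^2 - 11*x - 12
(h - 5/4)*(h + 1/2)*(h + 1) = h^3 + h^2/4 - 11*h/8 - 5/8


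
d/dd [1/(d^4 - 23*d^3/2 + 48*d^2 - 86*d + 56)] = 2*(-8*d^3 + 69*d^2 - 192*d + 172)/(2*d^4 - 23*d^3 + 96*d^2 - 172*d + 112)^2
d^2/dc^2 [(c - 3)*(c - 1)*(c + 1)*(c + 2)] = 12*c^2 - 6*c - 14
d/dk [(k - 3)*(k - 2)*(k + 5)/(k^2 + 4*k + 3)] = (k^4 + 8*k^3 + 28*k^2 - 60*k - 177)/(k^4 + 8*k^3 + 22*k^2 + 24*k + 9)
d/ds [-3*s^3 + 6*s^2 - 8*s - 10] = -9*s^2 + 12*s - 8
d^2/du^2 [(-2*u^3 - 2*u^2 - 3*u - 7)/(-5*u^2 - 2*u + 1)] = 2*(73*u^3 + 543*u^2 + 261*u + 71)/(125*u^6 + 150*u^5 - 15*u^4 - 52*u^3 + 3*u^2 + 6*u - 1)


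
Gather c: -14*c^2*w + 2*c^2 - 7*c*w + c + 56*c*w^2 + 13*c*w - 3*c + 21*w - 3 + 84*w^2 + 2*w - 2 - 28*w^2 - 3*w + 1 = c^2*(2 - 14*w) + c*(56*w^2 + 6*w - 2) + 56*w^2 + 20*w - 4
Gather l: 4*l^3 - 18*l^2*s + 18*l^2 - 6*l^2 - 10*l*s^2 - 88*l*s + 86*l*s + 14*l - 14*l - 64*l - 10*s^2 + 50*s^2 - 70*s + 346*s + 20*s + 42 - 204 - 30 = 4*l^3 + l^2*(12 - 18*s) + l*(-10*s^2 - 2*s - 64) + 40*s^2 + 296*s - 192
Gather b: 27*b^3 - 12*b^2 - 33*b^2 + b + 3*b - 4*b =27*b^3 - 45*b^2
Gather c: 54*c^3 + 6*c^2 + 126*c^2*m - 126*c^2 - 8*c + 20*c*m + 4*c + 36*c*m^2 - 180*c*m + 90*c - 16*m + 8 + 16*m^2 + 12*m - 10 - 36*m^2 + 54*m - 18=54*c^3 + c^2*(126*m - 120) + c*(36*m^2 - 160*m + 86) - 20*m^2 + 50*m - 20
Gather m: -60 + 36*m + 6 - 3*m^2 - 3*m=-3*m^2 + 33*m - 54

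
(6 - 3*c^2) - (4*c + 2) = -3*c^2 - 4*c + 4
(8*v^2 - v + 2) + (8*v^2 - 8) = 16*v^2 - v - 6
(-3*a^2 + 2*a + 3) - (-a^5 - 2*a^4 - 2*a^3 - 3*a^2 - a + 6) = a^5 + 2*a^4 + 2*a^3 + 3*a - 3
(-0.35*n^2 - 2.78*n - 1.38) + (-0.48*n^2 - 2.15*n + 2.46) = -0.83*n^2 - 4.93*n + 1.08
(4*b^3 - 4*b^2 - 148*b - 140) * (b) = 4*b^4 - 4*b^3 - 148*b^2 - 140*b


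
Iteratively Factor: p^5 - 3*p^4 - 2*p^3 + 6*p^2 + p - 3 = (p - 1)*(p^4 - 2*p^3 - 4*p^2 + 2*p + 3) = (p - 1)*(p + 1)*(p^3 - 3*p^2 - p + 3) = (p - 1)*(p + 1)^2*(p^2 - 4*p + 3) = (p - 1)^2*(p + 1)^2*(p - 3)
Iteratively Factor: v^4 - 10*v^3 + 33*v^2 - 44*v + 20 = (v - 5)*(v^3 - 5*v^2 + 8*v - 4) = (v - 5)*(v - 1)*(v^2 - 4*v + 4) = (v - 5)*(v - 2)*(v - 1)*(v - 2)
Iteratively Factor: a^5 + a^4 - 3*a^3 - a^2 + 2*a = (a + 1)*(a^4 - 3*a^2 + 2*a) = (a - 1)*(a + 1)*(a^3 + a^2 - 2*a) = (a - 1)*(a + 1)*(a + 2)*(a^2 - a) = a*(a - 1)*(a + 1)*(a + 2)*(a - 1)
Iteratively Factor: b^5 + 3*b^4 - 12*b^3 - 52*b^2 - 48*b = (b)*(b^4 + 3*b^3 - 12*b^2 - 52*b - 48) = b*(b - 4)*(b^3 + 7*b^2 + 16*b + 12) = b*(b - 4)*(b + 3)*(b^2 + 4*b + 4) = b*(b - 4)*(b + 2)*(b + 3)*(b + 2)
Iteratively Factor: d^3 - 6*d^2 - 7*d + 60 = (d + 3)*(d^2 - 9*d + 20) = (d - 4)*(d + 3)*(d - 5)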